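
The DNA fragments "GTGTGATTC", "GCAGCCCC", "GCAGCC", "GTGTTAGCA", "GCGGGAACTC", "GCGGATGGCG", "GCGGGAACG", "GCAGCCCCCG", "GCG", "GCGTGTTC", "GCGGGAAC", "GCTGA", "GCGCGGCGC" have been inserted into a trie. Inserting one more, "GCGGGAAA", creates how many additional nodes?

1

"GCGGGAA" is already a path in the trie; the remaining "A" must be added.
Each of the 1 remaining characters creates one node.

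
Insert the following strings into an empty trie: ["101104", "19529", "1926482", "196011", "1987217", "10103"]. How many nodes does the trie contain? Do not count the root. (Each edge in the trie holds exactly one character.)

Insert word by word; a character creates a node only if that edge doesn't already exist:
  "101104" → 6 new (1, 0, 1, 1, 0, 4)
  "19529" → prefix "1" already present; 4 new (9, 5, 2, 9)
  "1926482" → prefix "19" already present; 5 new (2, 6, 4, 8, 2)
  "196011" → prefix "19" already present; 4 new (6, 0, 1, 1)
  "1987217" → prefix "19" already present; 5 new (8, 7, 2, 1, 7)
  "10103" → prefix "101" already present; 2 new (0, 3)
Total nodes = 6 + 4 + 5 + 4 + 5 + 2 = 26

26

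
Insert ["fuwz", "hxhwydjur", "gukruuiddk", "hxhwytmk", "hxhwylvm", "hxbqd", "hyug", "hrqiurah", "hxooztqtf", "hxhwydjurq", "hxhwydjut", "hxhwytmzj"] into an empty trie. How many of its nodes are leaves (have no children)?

11

Leaves are exactly the stored words that no other stored word extends.
Those words: "fuwz", "gukruuiddk", "hrqiurah", "hxbqd", "hxhwydjurq", "hxhwydjut", "hxhwylvm", "hxhwytmk", "hxhwytmzj", "hxooztqtf", "hyug"
Leaf count: 11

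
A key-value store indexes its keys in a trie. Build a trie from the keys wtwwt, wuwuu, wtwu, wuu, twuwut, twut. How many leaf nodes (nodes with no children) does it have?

6

A leaf is a node with no children — equivalently, the end of a word that is not a proper prefix of any other stored word.
Those words: "twut", "twuwut", "wtwu", "wtwwt", "wuu", "wuwuu"
Leaf count: 6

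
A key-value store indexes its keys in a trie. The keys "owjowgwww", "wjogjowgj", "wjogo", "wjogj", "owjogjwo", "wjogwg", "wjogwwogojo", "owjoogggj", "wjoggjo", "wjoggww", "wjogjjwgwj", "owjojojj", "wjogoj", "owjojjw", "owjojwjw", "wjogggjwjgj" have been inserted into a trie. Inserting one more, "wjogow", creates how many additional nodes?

"wjogo" is already a path in the trie; the remaining "w" must be added.
So 6 − 5 = 1 new nodes.

1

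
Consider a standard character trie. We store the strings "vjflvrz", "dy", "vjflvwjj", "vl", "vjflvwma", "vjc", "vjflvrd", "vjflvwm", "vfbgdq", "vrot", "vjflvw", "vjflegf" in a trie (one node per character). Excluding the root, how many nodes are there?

Trace insertions, counting only characters that open a new branch:
  "vjflvrz" → 7 new (v, j, f, l, v, r, z)
  "dy" → 2 new (d, y)
  "vjflvwjj" → prefix "vjflv" already present; 3 new (w, j, j)
  "vl" → prefix "v" already present; 1 new (l)
  "vjflvwma" → prefix "vjflvw" already present; 2 new (m, a)
  "vjc" → prefix "vj" already present; 1 new (c)
  "vjflvrd" → prefix "vjflvr" already present; 1 new (d)
  "vjflvwm" → prefix "vjflvwm" already present; 0 new (none)
  "vfbgdq" → prefix "v" already present; 5 new (f, b, g, d, q)
  "vrot" → prefix "v" already present; 3 new (r, o, t)
  "vjflvw" → prefix "vjflvw" already present; 0 new (none)
  "vjflegf" → prefix "vjfl" already present; 3 new (e, g, f)
Total nodes = 7 + 2 + 3 + 1 + 2 + 1 + 1 + 0 + 5 + 3 + 0 + 3 = 28

28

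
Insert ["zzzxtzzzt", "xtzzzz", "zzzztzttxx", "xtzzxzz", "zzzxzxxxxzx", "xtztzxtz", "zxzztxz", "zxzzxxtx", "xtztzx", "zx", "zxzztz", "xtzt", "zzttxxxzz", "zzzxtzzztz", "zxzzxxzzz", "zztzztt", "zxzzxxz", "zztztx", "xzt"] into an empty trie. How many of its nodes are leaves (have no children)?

14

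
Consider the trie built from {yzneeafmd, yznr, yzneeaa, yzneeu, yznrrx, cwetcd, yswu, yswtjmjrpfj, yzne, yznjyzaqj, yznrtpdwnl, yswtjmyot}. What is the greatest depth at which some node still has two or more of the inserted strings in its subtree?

Look for the deepest trie node that still has at least two words in its subtree.
"yswtjmjrpfj" and "yswtjmyot" agree on "yswtjm" (6 characters) before diverging; nothing deeper is shared.
Longest shared-prefix length: 6

6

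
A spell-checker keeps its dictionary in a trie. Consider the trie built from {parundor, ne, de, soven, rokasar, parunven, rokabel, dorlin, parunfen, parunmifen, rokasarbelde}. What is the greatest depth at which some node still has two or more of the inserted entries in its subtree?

7

Equivalently: take the maximum, over all pairs, of their longest common prefix length.
e.g. "rokasar" and "rokasarbelde" share the prefix "rokasar" of length 7; no pair shares a longer one.
Longest shared-prefix length: 7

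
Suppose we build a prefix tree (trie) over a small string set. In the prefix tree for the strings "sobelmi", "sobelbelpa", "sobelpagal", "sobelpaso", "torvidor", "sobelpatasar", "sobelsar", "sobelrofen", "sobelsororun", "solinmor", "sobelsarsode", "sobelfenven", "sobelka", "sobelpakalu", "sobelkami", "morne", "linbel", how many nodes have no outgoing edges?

15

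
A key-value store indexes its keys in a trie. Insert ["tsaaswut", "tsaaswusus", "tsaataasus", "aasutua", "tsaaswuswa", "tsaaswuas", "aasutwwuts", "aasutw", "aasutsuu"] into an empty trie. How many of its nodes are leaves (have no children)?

Leaves are exactly the stored words that no other stored word extends.
Those words: "aasutsuu", "aasutua", "aasutwwuts", "tsaaswuas", "tsaaswusus", "tsaaswuswa", "tsaaswut", "tsaataasus"
Leaf count: 8

8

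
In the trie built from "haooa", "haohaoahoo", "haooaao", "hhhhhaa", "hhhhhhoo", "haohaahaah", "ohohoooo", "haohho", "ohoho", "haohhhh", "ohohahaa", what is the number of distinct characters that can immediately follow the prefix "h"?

2

The children of the "h" node are the distinct next characters among strings starting with "h".
Characters that immediately follow "h" among the stored strings: {a, h}.
That node has 2 child edges.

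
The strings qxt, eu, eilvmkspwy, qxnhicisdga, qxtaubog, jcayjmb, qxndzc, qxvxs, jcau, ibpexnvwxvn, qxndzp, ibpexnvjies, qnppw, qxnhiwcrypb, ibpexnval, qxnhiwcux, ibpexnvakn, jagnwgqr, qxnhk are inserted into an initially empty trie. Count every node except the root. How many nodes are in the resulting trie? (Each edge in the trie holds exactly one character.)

82

Trace insertions, counting only characters that open a new branch:
  "qxt" → 3 new (q, x, t)
  "eu" → 2 new (e, u)
  "eilvmkspwy" → prefix "e" already present; 9 new (i, l, v, m, k, s, p, w, y)
  "qxnhicisdga" → prefix "qx" already present; 9 new (n, h, i, c, i, s, d, g, a)
  "qxtaubog" → prefix "qxt" already present; 5 new (a, u, b, o, g)
  "jcayjmb" → 7 new (j, c, a, y, j, m, b)
  "qxndzc" → prefix "qxn" already present; 3 new (d, z, c)
  "qxvxs" → prefix "qx" already present; 3 new (v, x, s)
  "jcau" → prefix "jca" already present; 1 new (u)
  "ibpexnvwxvn" → 11 new (i, b, p, e, x, n, v, w, x, v, n)
  "qxndzp" → prefix "qxndz" already present; 1 new (p)
  "ibpexnvjies" → prefix "ibpexnv" already present; 4 new (j, i, e, s)
  "qnppw" → prefix "q" already present; 4 new (n, p, p, w)
  "qxnhiwcrypb" → prefix "qxnhi" already present; 6 new (w, c, r, y, p, b)
  "ibpexnval" → prefix "ibpexnv" already present; 2 new (a, l)
  "qxnhiwcux" → prefix "qxnhiwc" already present; 2 new (u, x)
  "ibpexnvakn" → prefix "ibpexnva" already present; 2 new (k, n)
  "jagnwgqr" → prefix "j" already present; 7 new (a, g, n, w, g, q, r)
  "qxnhk" → prefix "qxnh" already present; 1 new (k)
Total nodes = 3 + 2 + 9 + 9 + 5 + 7 + 3 + 3 + 1 + 11 + 1 + 4 + 4 + 6 + 2 + 2 + 2 + 7 + 1 = 82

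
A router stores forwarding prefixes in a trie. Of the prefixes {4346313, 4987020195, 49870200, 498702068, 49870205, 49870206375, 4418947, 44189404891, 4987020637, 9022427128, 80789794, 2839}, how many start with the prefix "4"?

9

Traverse to the node for "4", then collect every word in that subtree.
Matches: "4346313", "44189404891", "4418947", "49870200", "4987020195", "49870205", "4987020637", "49870206375", "498702068"
Count: 9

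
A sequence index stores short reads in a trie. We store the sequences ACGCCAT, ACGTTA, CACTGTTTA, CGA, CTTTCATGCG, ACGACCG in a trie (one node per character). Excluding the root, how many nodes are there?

34

Trace insertions, counting only characters that open a new branch:
  "ACGCCAT" → 7 new (A, C, G, C, C, A, T)
  "ACGTTA" → prefix "ACG" already present; 3 new (T, T, A)
  "CACTGTTTA" → 9 new (C, A, C, T, G, T, T, T, A)
  "CGA" → prefix "C" already present; 2 new (G, A)
  "CTTTCATGCG" → prefix "C" already present; 9 new (T, T, T, C, A, T, G, C, G)
  "ACGACCG" → prefix "ACG" already present; 4 new (A, C, C, G)
Total nodes = 7 + 3 + 9 + 2 + 9 + 4 = 34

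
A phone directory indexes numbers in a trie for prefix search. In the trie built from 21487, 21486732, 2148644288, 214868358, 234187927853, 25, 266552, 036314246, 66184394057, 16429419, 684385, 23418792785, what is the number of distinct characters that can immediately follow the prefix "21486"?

Follow the path "21486" to its node, then look at its outgoing edges.
Distinct next characters after "21486": 4, 7, 8.
That node has 3 child edges.

3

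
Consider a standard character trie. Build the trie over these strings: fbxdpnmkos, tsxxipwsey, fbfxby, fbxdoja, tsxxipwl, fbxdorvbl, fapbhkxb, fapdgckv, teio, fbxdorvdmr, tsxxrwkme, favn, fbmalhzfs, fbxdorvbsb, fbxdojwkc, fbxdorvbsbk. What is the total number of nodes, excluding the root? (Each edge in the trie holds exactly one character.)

70

Count nodes per top-level branch (shared prefixes stored once):
  'f'-branch (fapbhkxb, fapdgckv, favn, fbfxby, fbmalhzfs, fbxdoja, fbxdojwkc, fbxdorvbl, fbxdorvbsb, fbxdorvbsbk, fbxdorvdmr, fbxdpnmkos): 51 nodes
  't'-branch (teio, tsxxipwl, tsxxipwsey, tsxxrwkme): 19 nodes
Sum: 70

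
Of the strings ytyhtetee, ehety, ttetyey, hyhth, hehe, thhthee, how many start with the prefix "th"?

Filter for entries beginning with "th":
Matches: "thhthee"
Count: 1

1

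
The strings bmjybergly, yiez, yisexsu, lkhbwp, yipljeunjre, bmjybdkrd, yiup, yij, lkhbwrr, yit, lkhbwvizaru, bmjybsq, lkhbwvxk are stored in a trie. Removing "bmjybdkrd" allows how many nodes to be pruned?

4

Walk "bmjybdkrd" from the leaf back toward the root, removing each node that no remaining word uses.
The suffix "dkrd" (4 nodes) is used only by "bmjybdkrd"; the node for "bmjyb" still has the child "e", so pruning stops there.
Nodes removed: 4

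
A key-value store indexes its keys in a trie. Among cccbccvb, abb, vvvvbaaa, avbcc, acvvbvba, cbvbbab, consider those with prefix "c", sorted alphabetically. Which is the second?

DFS of the "c" subtree visits, in order: "cbvbbab", "cccbccvb"
The 2nd is cccbccvb.

cccbccvb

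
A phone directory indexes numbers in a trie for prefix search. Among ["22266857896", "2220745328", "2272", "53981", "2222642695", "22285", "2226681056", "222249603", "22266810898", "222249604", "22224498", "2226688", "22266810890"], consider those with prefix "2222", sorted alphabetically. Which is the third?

Words with prefix "2222", in lexicographic order: "22224498", "222249603", "222249604", "2222642695"
Position 3: 222249604

222249604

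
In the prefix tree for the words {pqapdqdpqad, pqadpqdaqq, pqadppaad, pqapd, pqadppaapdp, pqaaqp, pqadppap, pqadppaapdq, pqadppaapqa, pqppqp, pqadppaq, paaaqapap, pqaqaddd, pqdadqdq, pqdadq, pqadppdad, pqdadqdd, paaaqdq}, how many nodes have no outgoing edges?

Leaves are exactly the stored words that no other stored word extends.
Those words: "paaaqapap", "paaaqdq", "pqaaqp", "pqadppaad", "pqadppaapdp", "pqadppaapdq", "pqadppaapqa", "pqadppap", "pqadppaq", "pqadppdad", "pqadpqdaqq", "pqapdqdpqad", "pqaqaddd", "pqdadqdd", "pqdadqdq", "pqppqp"
Leaf count: 16

16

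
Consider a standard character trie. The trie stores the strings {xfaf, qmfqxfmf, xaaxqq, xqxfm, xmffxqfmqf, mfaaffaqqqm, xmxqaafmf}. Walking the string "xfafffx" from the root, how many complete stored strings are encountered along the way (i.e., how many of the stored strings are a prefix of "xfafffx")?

Check each prefix of "xfafffx" against the stored set — each match is an end-marker on the path.
Prefixes of the query that are stored words: "xfaf"
Count: 1

1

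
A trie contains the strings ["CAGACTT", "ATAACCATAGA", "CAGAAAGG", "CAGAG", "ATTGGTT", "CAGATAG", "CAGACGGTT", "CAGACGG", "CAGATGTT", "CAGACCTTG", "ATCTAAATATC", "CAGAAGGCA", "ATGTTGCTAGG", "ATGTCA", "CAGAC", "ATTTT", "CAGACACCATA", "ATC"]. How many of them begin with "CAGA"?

11

Filter for entries beginning with "CAGA":
Matches: "CAGAAAGG", "CAGAAGGCA", "CAGAC", "CAGACACCATA", "CAGACCTTG", "CAGACGG", "CAGACGGTT", "CAGACTT", "CAGAG", "CAGATAG", "CAGATGTT"
Count: 11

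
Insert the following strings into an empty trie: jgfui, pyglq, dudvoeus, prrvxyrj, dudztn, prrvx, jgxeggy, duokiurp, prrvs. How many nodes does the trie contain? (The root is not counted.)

Count nodes per top-level branch (shared prefixes stored once):
  'd'-branch (dudvoeus, dudztn, duokiurp): 17 nodes
  'j'-branch (jgfui, jgxeggy): 10 nodes
  'p'-branch (prrvs, prrvx, prrvxyrj, pyglq): 13 nodes
Sum: 40

40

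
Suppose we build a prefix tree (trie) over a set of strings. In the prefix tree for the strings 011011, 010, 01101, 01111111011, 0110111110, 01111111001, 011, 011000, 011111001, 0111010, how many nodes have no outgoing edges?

7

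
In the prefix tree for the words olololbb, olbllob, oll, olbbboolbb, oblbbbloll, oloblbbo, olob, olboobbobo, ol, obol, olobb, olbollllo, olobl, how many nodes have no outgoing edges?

10

A leaf is a node with no children — equivalently, the end of a word that is not a proper prefix of any other stored word.
Those words: "oblbbbloll", "obol", "olbbboolbb", "olbllob", "olbollllo", "olboobbobo", "oll", "olobb", "oloblbbo", "olololbb"
Leaf count: 10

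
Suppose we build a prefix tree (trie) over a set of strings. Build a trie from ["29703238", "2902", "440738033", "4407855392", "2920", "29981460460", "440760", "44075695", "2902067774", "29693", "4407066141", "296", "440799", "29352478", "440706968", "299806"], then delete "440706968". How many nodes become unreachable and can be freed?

After clearing the end-marker at "440706968", prune upward until reaching a node still needed by another word.
The suffix "968" (3 nodes) is used only by "440706968"; the node for "440706" still has the child "6", so pruning stops there.
Nodes removed: 3

3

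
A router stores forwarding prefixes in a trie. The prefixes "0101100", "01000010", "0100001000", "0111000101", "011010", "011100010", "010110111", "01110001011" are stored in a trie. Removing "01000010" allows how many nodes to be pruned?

0

After clearing the end-marker at "01000010", prune upward until reaching a node still needed by another word.
Every node on "01000010" is still needed (e.g. by "0100001000"), so nothing is freed.
Nodes removed: 0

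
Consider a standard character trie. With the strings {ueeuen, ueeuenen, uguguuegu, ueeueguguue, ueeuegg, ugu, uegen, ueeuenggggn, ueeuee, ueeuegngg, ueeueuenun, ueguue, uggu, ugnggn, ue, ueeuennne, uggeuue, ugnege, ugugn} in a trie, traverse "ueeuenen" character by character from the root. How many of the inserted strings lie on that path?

Check each prefix of "ueeuenen" against the stored set — each match is an end-marker on the path.
Prefixes of the query that are stored words: "ue", "ueeuen", "ueeuenen"
Count: 3

3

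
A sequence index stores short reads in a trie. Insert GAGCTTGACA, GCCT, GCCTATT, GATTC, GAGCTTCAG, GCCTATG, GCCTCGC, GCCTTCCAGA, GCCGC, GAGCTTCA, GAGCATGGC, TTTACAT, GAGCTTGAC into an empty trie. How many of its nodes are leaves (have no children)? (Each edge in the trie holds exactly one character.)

Leaves are exactly the stored words that no other stored word extends.
Those words: "GAGCATGGC", "GAGCTTCAG", "GAGCTTGACA", "GATTC", "GCCGC", "GCCTATG", "GCCTATT", "GCCTCGC", "GCCTTCCAGA", "TTTACAT"
Leaf count: 10

10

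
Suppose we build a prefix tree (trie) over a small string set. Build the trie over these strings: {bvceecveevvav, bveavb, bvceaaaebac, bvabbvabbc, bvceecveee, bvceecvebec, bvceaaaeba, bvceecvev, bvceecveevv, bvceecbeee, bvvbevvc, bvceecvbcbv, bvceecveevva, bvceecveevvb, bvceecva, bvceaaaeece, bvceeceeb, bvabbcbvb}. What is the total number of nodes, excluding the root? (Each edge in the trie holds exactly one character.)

63

Insert word by word; a character creates a node only if that edge doesn't already exist:
  "bvceecveevvav" → 13 new (b, v, c, e, e, c, v, e, e, v, v, a, v)
  "bveavb" → prefix "bv" already present; 4 new (e, a, v, b)
  "bvceaaaebac" → prefix "bvce" already present; 7 new (a, a, a, e, b, a, c)
  "bvabbvabbc" → prefix "bv" already present; 8 new (a, b, b, v, a, b, b, c)
  "bvceecveee" → prefix "bvceecvee" already present; 1 new (e)
  "bvceecvebec" → prefix "bvceecve" already present; 3 new (b, e, c)
  "bvceaaaeba" → prefix "bvceaaaeba" already present; 0 new (none)
  "bvceecvev" → prefix "bvceecve" already present; 1 new (v)
  "bvceecveevv" → prefix "bvceecveevv" already present; 0 new (none)
  "bvceecbeee" → prefix "bvceec" already present; 4 new (b, e, e, e)
  "bvvbevvc" → prefix "bv" already present; 6 new (v, b, e, v, v, c)
  "bvceecvbcbv" → prefix "bvceecv" already present; 4 new (b, c, b, v)
  "bvceecveevva" → prefix "bvceecveevva" already present; 0 new (none)
  "bvceecveevvb" → prefix "bvceecveevv" already present; 1 new (b)
  "bvceecva" → prefix "bvceecv" already present; 1 new (a)
  "bvceaaaeece" → prefix "bvceaaae" already present; 3 new (e, c, e)
  "bvceeceeb" → prefix "bvceec" already present; 3 new (e, e, b)
  "bvabbcbvb" → prefix "bvabb" already present; 4 new (c, b, v, b)
Total nodes = 13 + 4 + 7 + 8 + 1 + 3 + 0 + 1 + 0 + 4 + 6 + 4 + 0 + 1 + 1 + 3 + 3 + 4 = 63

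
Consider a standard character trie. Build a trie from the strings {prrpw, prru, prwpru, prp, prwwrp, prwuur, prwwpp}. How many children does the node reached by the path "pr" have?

Follow the path "pr" to its node, then look at its outgoing edges.
Distinct next characters after "pr": p, r, w.
That node has 3 child edges.

3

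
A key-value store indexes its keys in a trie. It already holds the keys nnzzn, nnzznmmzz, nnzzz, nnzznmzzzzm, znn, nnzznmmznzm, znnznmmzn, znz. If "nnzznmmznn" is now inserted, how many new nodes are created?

Walking "nnzznmmznn" from the root, the first 9 characters ("nnzznmmzn") follow existing edges; "n" is the first miss.
So 10 − 9 = 1 new nodes.

1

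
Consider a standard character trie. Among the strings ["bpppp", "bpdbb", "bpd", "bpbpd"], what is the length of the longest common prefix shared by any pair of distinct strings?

Look for the deepest trie node that still has at least two words in its subtree.
"bpd" and "bpdbb" agree on "bpd" (3 characters) before diverging; nothing deeper is shared.
Longest shared-prefix length: 3

3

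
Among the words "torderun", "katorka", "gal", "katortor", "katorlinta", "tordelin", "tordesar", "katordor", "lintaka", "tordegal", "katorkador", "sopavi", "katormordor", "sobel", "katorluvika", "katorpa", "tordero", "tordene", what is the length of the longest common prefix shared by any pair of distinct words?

Equivalently: take the maximum, over all pairs, of their longest common prefix length.
e.g. "katorka" and "katorkador" share the prefix "katorka" of length 7; no pair shares a longer one.
Longest shared-prefix length: 7

7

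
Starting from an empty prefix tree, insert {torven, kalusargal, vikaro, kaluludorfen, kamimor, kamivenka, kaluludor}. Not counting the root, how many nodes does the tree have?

Insert word by word; a character creates a node only if that edge doesn't already exist:
  "torven" → 6 new (t, o, r, v, e, n)
  "kalusargal" → 10 new (k, a, l, u, s, a, r, g, a, l)
  "vikaro" → 6 new (v, i, k, a, r, o)
  "kaluludorfen" → prefix "kalu" already present; 8 new (l, u, d, o, r, f, e, n)
  "kamimor" → prefix "ka" already present; 5 new (m, i, m, o, r)
  "kamivenka" → prefix "kami" already present; 5 new (v, e, n, k, a)
  "kaluludor" → prefix "kaluludor" already present; 0 new (none)
Total nodes = 6 + 10 + 6 + 8 + 5 + 5 + 0 = 40

40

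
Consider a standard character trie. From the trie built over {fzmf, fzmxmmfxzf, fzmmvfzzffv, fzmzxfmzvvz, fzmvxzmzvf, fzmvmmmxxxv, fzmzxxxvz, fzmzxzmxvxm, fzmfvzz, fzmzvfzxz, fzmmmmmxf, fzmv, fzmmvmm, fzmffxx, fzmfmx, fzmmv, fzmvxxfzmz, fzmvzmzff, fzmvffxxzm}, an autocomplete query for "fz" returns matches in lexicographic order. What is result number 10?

fzmvffxxzm

DFS of the "fz" subtree visits, in order: "fzmf", "fzmffxx", "fzmfmx", "fzmfvzz", "fzmmmmmxf", "fzmmv", "fzmmvfzzffv", "fzmmvmm", "fzmv", "fzmvffxxzm", "fzmvmmmxxxv", "fzmvxxfzmz", "fzmvxzmzvf", "fzmvzmzff", "fzmxmmfxzf", "fzmzvfzxz", "fzmzxfmzvvz", "fzmzxxxvz", "fzmzxzmxvxm"
Position 10: fzmvffxxzm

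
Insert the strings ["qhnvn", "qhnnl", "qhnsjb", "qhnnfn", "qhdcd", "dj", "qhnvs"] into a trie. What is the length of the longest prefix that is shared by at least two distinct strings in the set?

4

Equivalently: take the maximum, over all pairs, of their longest common prefix length.
e.g. "qhnnfn" and "qhnnl" share the prefix "qhnn" of length 4; no pair shares a longer one.
Longest shared-prefix length: 4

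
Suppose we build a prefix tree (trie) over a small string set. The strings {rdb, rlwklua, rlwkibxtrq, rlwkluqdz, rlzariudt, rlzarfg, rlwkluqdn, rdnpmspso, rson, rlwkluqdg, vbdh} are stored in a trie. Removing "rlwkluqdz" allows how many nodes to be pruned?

1

After clearing the end-marker at "rlwkluqdz", prune upward until reaching a node still needed by another word.
The suffix "z" (1 node) is used only by "rlwkluqdz"; the node for "rlwkluqd" still has the child "n", so pruning stops there.
Nodes removed: 1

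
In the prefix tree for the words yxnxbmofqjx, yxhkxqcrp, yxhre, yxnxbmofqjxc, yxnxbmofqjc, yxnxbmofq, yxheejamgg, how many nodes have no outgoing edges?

Leaves are exactly the stored words that no other stored word extends.
Those words: "yxheejamgg", "yxhkxqcrp", "yxhre", "yxnxbmofqjc", "yxnxbmofqjxc"
Leaf count: 5

5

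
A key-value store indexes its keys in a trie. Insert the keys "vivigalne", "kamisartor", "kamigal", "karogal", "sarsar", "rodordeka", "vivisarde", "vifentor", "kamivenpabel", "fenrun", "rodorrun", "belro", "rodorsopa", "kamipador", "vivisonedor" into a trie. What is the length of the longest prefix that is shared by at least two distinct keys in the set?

The deepest shared node is where two words last agree before diverging.
"rodordeka" and "rodorrun" agree on "rodor" (5 characters) before diverging; nothing deeper is shared.
Longest shared-prefix length: 5

5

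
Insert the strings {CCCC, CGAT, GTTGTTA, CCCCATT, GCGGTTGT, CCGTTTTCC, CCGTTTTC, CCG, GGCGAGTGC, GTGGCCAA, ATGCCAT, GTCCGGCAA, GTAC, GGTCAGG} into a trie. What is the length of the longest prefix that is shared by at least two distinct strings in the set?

8

Equivalently: take the maximum, over all pairs, of their longest common prefix length.
e.g. "CCGTTTTC" and "CCGTTTTCC" share the prefix "CCGTTTTC" of length 8; no pair shares a longer one.
Longest shared-prefix length: 8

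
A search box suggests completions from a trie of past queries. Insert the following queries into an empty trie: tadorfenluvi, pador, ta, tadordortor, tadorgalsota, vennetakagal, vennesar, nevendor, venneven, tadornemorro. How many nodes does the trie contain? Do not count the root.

63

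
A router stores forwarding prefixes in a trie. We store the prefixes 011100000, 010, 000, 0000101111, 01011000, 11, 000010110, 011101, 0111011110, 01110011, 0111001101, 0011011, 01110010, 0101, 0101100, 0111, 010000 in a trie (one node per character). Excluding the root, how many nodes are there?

45

Count nodes per top-level branch (shared prefixes stored once):
  '0'-branch (000, 000010110, 0000101111, 0011011, 010, 010000, 0101, 0101100, 01011000, 0111, 011100000, 01110010, 01110011, 0111001101, 011101, 0111011110): 43 nodes
  '1'-branch (11): 2 nodes
Sum: 45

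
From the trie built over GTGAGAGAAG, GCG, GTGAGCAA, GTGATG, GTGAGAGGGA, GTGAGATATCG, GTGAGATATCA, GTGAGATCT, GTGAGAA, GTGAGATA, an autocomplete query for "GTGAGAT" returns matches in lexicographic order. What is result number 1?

DFS of the "GTGAGAT" subtree visits, in order: "GTGAGATA", "GTGAGATATCA", "GTGAGATATCG", "GTGAGATCT"
Position 1: GTGAGATA

GTGAGATA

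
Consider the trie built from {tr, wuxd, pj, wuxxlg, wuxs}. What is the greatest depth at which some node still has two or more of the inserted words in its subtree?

3

Look for the deepest trie node that still has at least two words in its subtree.
e.g. "wuxd" and "wuxs" share the prefix "wux" of length 3; no pair shares a longer one.
Longest shared-prefix length: 3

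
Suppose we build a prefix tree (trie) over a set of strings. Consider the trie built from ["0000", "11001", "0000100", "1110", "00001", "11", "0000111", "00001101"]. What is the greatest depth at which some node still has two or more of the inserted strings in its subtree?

The deepest shared node is where two words last agree before diverging.
e.g. "00001101" and "0000111" share the prefix "000011" of length 6; no pair shares a longer one.
Longest shared-prefix length: 6

6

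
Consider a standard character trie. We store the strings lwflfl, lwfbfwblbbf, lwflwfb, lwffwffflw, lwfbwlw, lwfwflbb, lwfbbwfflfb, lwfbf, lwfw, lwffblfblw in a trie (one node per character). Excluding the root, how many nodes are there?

45

Trace insertions, counting only characters that open a new branch:
  "lwflfl" → 6 new (l, w, f, l, f, l)
  "lwfbfwblbbf" → prefix "lwf" already present; 8 new (b, f, w, b, l, b, b, f)
  "lwflwfb" → prefix "lwfl" already present; 3 new (w, f, b)
  "lwffwffflw" → prefix "lwf" already present; 7 new (f, w, f, f, f, l, w)
  "lwfbwlw" → prefix "lwfb" already present; 3 new (w, l, w)
  "lwfwflbb" → prefix "lwf" already present; 5 new (w, f, l, b, b)
  "lwfbbwfflfb" → prefix "lwfb" already present; 7 new (b, w, f, f, l, f, b)
  "lwfbf" → prefix "lwfbf" already present; 0 new (none)
  "lwfw" → prefix "lwfw" already present; 0 new (none)
  "lwffblfblw" → prefix "lwff" already present; 6 new (b, l, f, b, l, w)
Total nodes = 6 + 8 + 3 + 7 + 3 + 5 + 7 + 0 + 0 + 6 = 45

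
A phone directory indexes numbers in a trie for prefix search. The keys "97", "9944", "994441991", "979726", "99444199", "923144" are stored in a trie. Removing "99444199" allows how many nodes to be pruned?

0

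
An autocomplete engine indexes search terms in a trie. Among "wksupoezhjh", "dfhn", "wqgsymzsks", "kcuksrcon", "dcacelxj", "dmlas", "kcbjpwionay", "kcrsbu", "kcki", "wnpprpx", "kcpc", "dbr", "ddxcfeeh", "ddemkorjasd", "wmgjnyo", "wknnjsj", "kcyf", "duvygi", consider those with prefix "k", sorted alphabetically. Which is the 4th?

kcrsbu

Filter for "k…" and sort: "kcbjpwionay", "kcki", "kcpc", "kcrsbu", "kcuksrcon", "kcyf"
Position 4: kcrsbu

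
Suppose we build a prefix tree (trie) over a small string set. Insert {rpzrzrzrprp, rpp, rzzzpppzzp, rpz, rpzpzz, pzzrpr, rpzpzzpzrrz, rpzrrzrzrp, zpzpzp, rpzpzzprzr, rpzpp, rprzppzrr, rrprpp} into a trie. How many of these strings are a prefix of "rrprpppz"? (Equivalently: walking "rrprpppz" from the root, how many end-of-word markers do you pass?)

Walk "rrprpppz" from the root; an end-of-word marker is hit whenever a stored word is a prefix of "rrprpppz".
Prefixes of the query that are stored words: "rrprpp"
Count: 1

1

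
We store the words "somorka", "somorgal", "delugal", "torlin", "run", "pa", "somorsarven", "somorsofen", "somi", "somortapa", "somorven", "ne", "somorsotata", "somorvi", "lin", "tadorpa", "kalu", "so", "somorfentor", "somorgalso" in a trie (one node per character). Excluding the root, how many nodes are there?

74

For each word, the new-node count is its length minus the longest prefix already in the trie:
  "somorka" → 7 new (s, o, m, o, r, k, a)
  "somorgal" → prefix "somor" already present; 3 new (g, a, l)
  "delugal" → 7 new (d, e, l, u, g, a, l)
  "torlin" → 6 new (t, o, r, l, i, n)
  "run" → 3 new (r, u, n)
  "pa" → 2 new (p, a)
  "somorsarven" → prefix "somor" already present; 6 new (s, a, r, v, e, n)
  "somorsofen" → prefix "somors" already present; 4 new (o, f, e, n)
  "somi" → prefix "som" already present; 1 new (i)
  "somortapa" → prefix "somor" already present; 4 new (t, a, p, a)
  "somorven" → prefix "somor" already present; 3 new (v, e, n)
  "ne" → 2 new (n, e)
  "somorsotata" → prefix "somorso" already present; 4 new (t, a, t, a)
  "somorvi" → prefix "somorv" already present; 1 new (i)
  "lin" → 3 new (l, i, n)
  "tadorpa" → prefix "t" already present; 6 new (a, d, o, r, p, a)
  "kalu" → 4 new (k, a, l, u)
  "so" → prefix "so" already present; 0 new (none)
  "somorfentor" → prefix "somor" already present; 6 new (f, e, n, t, o, r)
  "somorgalso" → prefix "somorgal" already present; 2 new (s, o)
Total nodes = 7 + 3 + 7 + 6 + 3 + 2 + 6 + 4 + 1 + 4 + 3 + 2 + 4 + 1 + 3 + 6 + 4 + 0 + 6 + 2 = 74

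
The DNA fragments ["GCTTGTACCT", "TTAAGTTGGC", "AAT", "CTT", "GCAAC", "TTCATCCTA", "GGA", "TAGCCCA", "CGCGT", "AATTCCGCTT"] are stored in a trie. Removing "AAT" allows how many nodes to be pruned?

After clearing the end-marker at "AAT", prune upward until reaching a node still needed by another word.
Every node on "AAT" is still needed (e.g. by "AATTCCGCTT"), so nothing is freed.
Nodes removed: 0

0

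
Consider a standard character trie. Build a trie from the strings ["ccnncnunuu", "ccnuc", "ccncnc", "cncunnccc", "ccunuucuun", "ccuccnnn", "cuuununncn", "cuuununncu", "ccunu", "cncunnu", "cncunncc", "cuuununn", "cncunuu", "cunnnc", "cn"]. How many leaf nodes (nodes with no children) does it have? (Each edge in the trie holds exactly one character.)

11

A leaf is a node with no children — equivalently, the end of a word that is not a proper prefix of any other stored word.
Those words: "ccncnc", "ccnncnunuu", "ccnuc", "ccuccnnn", "ccunuucuun", "cncunnccc", "cncunnu", "cncunuu", "cunnnc", "cuuununncn", "cuuununncu"
Leaf count: 11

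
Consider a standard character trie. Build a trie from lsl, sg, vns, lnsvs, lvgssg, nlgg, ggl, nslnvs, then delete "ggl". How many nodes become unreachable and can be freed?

3

After clearing the end-marker at "ggl", prune upward until reaching a node still needed by another word.
No other word shares any prefix with "ggl", so all 3 of its nodes go.
Nodes removed: 3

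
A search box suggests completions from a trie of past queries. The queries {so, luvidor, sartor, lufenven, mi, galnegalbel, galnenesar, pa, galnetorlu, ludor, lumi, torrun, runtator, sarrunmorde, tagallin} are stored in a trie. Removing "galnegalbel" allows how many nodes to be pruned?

6

Walk "galnegalbel" from the leaf back toward the root, removing each node that no remaining word uses.
The suffix "galbel" (6 nodes) is used only by "galnegalbel"; the node for "galne" still has the child "n", so pruning stops there.
Nodes removed: 6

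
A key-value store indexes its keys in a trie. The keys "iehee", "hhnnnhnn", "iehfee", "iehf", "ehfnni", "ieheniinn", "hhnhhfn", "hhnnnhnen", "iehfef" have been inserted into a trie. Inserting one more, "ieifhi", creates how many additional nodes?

Walking "ieifhi" from the root, the first 2 characters ("ie") follow existing edges; "i" is the first miss.
So 6 − 2 = 4 new nodes.

4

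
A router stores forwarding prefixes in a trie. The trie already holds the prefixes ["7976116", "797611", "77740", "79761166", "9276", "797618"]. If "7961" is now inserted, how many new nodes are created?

Walking "7961" from the root, the first 2 characters ("79") follow existing edges; "6" is the first miss.
Each of the 2 remaining characters creates one node.

2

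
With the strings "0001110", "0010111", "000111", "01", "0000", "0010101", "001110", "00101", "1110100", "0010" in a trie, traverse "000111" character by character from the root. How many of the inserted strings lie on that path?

1

Check each prefix of "000111" against the stored set — each match is an end-marker on the path.
Prefixes of the query that are stored words: "000111"
Count: 1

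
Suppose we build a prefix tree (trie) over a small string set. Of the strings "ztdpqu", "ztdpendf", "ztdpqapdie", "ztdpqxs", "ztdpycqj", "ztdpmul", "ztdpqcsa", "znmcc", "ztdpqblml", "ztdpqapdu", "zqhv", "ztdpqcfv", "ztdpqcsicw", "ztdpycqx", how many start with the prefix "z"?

14

Walk to "z"; the words in its subtree are exactly those with that prefix.
Matches: "znmcc", "zqhv", "ztdpendf", "ztdpmul", "ztdpqapdie", "ztdpqapdu", "ztdpqblml", "ztdpqcfv", "ztdpqcsa", "ztdpqcsicw", "ztdpqu", "ztdpqxs", "ztdpycqj", "ztdpycqx"
Count: 14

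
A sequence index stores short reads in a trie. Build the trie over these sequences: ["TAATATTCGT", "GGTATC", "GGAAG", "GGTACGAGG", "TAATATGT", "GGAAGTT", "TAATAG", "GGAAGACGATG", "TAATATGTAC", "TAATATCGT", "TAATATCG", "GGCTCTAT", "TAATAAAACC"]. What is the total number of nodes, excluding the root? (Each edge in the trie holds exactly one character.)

51

For each word, the new-node count is its length minus the longest prefix already in the trie:
  "TAATATTCGT" → 10 new (T, A, A, T, A, T, T, C, G, T)
  "GGTATC" → 6 new (G, G, T, A, T, C)
  "GGAAG" → prefix "GG" already present; 3 new (A, A, G)
  "GGTACGAGG" → prefix "GGTA" already present; 5 new (C, G, A, G, G)
  "TAATATGT" → prefix "TAATAT" already present; 2 new (G, T)
  "GGAAGTT" → prefix "GGAAG" already present; 2 new (T, T)
  "TAATAG" → prefix "TAATA" already present; 1 new (G)
  "GGAAGACGATG" → prefix "GGAAG" already present; 6 new (A, C, G, A, T, G)
  "TAATATGTAC" → prefix "TAATATGT" already present; 2 new (A, C)
  "TAATATCGT" → prefix "TAATAT" already present; 3 new (C, G, T)
  "TAATATCG" → prefix "TAATATCG" already present; 0 new (none)
  "GGCTCTAT" → prefix "GG" already present; 6 new (C, T, C, T, A, T)
  "TAATAAAACC" → prefix "TAATA" already present; 5 new (A, A, A, C, C)
Total nodes = 10 + 6 + 3 + 5 + 2 + 2 + 1 + 6 + 2 + 3 + 0 + 6 + 5 = 51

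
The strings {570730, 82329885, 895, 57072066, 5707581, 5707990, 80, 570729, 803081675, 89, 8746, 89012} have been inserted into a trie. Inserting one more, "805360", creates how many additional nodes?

4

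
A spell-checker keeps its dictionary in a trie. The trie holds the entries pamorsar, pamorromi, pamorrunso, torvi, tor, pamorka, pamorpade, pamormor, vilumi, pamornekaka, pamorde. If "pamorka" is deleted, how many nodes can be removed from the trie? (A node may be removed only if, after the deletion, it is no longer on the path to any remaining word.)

2

After clearing the end-marker at "pamorka", prune upward until reaching a node still needed by another word.
The suffix "ka" (2 nodes) is used only by "pamorka"; the node for "pamor" still has the child "s", so pruning stops there.
Nodes removed: 2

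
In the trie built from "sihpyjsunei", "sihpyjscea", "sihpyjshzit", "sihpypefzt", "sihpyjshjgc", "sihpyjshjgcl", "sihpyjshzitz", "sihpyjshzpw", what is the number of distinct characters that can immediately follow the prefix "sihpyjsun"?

The children of the "sihpyjsun" node are the distinct next characters among strings starting with "sihpyjsun".
Characters that immediately follow "sihpyjsun" among the stored strings: {e}.
That node has 1 child edge.

1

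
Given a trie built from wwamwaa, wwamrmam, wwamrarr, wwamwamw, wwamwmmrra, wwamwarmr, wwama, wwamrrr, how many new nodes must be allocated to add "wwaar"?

The longest prefix of "wwaar" already in the trie is "wwa" (length 3).
New nodes needed: |"wwaar"| − 3 = 5 − 3 = 2.

2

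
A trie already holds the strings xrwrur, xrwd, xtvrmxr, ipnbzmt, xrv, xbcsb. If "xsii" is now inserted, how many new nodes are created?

"x" is already a path in the trie; the remaining "sii" must be added.
So 4 − 1 = 3 new nodes.

3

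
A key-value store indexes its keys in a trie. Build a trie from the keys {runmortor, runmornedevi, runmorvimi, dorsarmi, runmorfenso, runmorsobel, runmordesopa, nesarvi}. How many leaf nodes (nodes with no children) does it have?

A leaf is a node with no children — equivalently, the end of a word that is not a proper prefix of any other stored word.
Those words: "dorsarmi", "nesarvi", "runmordesopa", "runmorfenso", "runmornedevi", "runmorsobel", "runmortor", "runmorvimi"
Leaf count: 8

8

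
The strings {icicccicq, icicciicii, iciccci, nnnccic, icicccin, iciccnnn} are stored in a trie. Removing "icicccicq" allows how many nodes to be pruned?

2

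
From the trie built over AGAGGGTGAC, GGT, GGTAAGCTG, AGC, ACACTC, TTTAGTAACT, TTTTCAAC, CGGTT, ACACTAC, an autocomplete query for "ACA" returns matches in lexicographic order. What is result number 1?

Words with prefix "ACA", in lexicographic order: "ACACTAC", "ACACTC"
Position 1: ACACTAC

ACACTAC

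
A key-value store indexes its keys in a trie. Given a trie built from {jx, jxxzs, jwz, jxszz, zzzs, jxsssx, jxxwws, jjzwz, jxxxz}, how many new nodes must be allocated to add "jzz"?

2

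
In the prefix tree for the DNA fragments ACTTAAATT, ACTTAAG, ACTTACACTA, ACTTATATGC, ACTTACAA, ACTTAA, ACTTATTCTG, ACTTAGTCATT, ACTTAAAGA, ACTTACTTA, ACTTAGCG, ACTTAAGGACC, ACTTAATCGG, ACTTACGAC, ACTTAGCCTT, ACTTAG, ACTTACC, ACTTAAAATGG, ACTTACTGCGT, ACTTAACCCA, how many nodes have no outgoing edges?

17

Leaves are exactly the stored words that no other stored word extends.
Those words: "ACTTAAAATGG", "ACTTAAAGA", "ACTTAAATT", "ACTTAACCCA", "ACTTAAGGACC", "ACTTAATCGG", "ACTTACAA", "ACTTACACTA", "ACTTACC", "ACTTACGAC", "ACTTACTGCGT", "ACTTACTTA", "ACTTAGCCTT", "ACTTAGCG", "ACTTAGTCATT", "ACTTATATGC", "ACTTATTCTG"
Leaf count: 17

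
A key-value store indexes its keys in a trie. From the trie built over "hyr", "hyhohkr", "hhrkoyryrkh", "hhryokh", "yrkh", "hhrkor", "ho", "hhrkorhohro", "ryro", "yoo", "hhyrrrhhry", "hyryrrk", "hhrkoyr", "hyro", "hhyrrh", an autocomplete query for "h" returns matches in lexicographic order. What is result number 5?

hhryokh

Words with prefix "h", in lexicographic order: "hhrkor", "hhrkorhohro", "hhrkoyr", "hhrkoyryrkh", "hhryokh", "hhyrrh", "hhyrrrhhry", "ho", "hyhohkr", "hyr", "hyro", "hyryrrk"
The 5th is hhryokh.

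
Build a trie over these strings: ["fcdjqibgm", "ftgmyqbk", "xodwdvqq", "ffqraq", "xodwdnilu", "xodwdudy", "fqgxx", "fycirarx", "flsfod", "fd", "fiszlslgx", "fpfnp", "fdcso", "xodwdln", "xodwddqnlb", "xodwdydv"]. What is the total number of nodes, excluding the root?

78

For each word, the new-node count is its length minus the longest prefix already in the trie:
  "fcdjqibgm" → 9 new (f, c, d, j, q, i, b, g, m)
  "ftgmyqbk" → prefix "f" already present; 7 new (t, g, m, y, q, b, k)
  "xodwdvqq" → 8 new (x, o, d, w, d, v, q, q)
  "ffqraq" → prefix "f" already present; 5 new (f, q, r, a, q)
  "xodwdnilu" → prefix "xodwd" already present; 4 new (n, i, l, u)
  "xodwdudy" → prefix "xodwd" already present; 3 new (u, d, y)
  "fqgxx" → prefix "f" already present; 4 new (q, g, x, x)
  "fycirarx" → prefix "f" already present; 7 new (y, c, i, r, a, r, x)
  "flsfod" → prefix "f" already present; 5 new (l, s, f, o, d)
  "fd" → prefix "f" already present; 1 new (d)
  "fiszlslgx" → prefix "f" already present; 8 new (i, s, z, l, s, l, g, x)
  "fpfnp" → prefix "f" already present; 4 new (p, f, n, p)
  "fdcso" → prefix "fd" already present; 3 new (c, s, o)
  "xodwdln" → prefix "xodwd" already present; 2 new (l, n)
  "xodwddqnlb" → prefix "xodwd" already present; 5 new (d, q, n, l, b)
  "xodwdydv" → prefix "xodwd" already present; 3 new (y, d, v)
Total nodes = 9 + 7 + 8 + 5 + 4 + 3 + 4 + 7 + 5 + 1 + 8 + 4 + 3 + 2 + 5 + 3 = 78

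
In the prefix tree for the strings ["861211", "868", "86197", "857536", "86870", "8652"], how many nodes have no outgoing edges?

A leaf is a node with no children — equivalently, the end of a word that is not a proper prefix of any other stored word.
Those words: "857536", "861211", "86197", "8652", "86870"
Leaf count: 5

5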